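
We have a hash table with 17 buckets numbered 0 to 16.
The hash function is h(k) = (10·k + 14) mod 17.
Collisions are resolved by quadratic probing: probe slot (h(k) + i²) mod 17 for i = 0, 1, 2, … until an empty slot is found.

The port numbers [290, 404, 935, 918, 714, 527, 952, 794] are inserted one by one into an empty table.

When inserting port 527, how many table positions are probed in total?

4

Insert 290: h=7, slot 7 empty → index 7.
Insert 404: h=8, slot 8 empty → index 8.
Insert 935: h=14, slot 14 empty → index 14.
Insert 918: h=14, slot 14 occupied → index 15.
Insert 714: h=14, slots 14,15 occupied → index 1.
Insert 527: h=14, slots 14,15,1 occupied → index 6.
Insert 952: h=14, slots 14,15,1,6 occupied → index 13.
Insert 794: h=15, slot 15 occupied → index 16.
Table: [∅, 714, ∅, ∅, ∅, ∅, 527, 290, 404, ∅, ∅, ∅, ∅, 952, 935, 918, 794]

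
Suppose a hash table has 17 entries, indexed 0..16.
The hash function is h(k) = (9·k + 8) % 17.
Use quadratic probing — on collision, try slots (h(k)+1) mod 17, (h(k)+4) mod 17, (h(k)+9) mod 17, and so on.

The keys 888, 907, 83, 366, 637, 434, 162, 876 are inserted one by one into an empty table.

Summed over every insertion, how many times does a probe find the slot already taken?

6

888: h=10 => slot 10
907: h=11 => slot 11
83: h=7 => slot 7
366: h=4 => slot 4
637: h=12 => slot 12
434: h=4, probe 4,5 => slot 5
162: h=4, probe 4,5,8 => slot 8
876: h=4, probe 4,5,8,13 => slot 13
Table: [_, _, _, _, 366, 434, _, 83, 162, _, 888, 907, 637, 876, _, _, _]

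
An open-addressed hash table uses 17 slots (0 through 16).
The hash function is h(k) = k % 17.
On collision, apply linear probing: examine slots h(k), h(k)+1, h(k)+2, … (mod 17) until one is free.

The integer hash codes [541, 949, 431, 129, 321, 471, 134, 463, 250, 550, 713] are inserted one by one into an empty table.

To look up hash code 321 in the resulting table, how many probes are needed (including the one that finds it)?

2

541 hashes to 14; slot 14 is free -> place at 14.
949 hashes to 14; 14 taken -> place at 15.
431 hashes to 6; slot 6 is free -> place at 6.
129 hashes to 10; slot 10 is free -> place at 10.
321 hashes to 15; 15 taken -> place at 16.
471 hashes to 12; slot 12 is free -> place at 12.
134 hashes to 15; 15,16 taken -> place at 0.
463 hashes to 4; slot 4 is free -> place at 4.
250 hashes to 12; 12 taken -> place at 13.
550 hashes to 6; 6 taken -> place at 7.
713 hashes to 16; 16,0 taken -> place at 1.
Table: [134, 713, ., ., 463, ., 431, 550, ., ., 129, ., 471, 250, 541, 949, 321]
Lookup 321: h=15, probe 15,16 → found at 16.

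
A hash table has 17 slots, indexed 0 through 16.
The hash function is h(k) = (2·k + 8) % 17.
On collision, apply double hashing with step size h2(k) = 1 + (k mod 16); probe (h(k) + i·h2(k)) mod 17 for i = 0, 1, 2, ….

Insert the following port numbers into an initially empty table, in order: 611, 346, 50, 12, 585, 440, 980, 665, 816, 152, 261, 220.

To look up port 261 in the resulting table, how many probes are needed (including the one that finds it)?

611: h=6 → slot 6
346: h=3 → slot 3
50: h=6, h2=3, probe 6,9 → slot 9
12: h=15 → slot 15
585: h=5 → slot 5
440: h=4 → slot 4
980: h=13 → slot 13
665: h=12 → slot 12
816: h=8 → slot 8
152: h=6, h2=9, probe 6,15,7 → slot 7
261: h=3, h2=6, probe 3,9,15,4,10 → slot 10
220: h=6, h2=13, probe 6,2 → slot 2
Table: [∅, ∅, 220, 346, 440, 585, 611, 152, 816, 50, 261, ∅, 665, 980, ∅, 12, ∅]
Lookup 261: h=3, h2=6, probe 3,9,15,4,10 → found at 10.

5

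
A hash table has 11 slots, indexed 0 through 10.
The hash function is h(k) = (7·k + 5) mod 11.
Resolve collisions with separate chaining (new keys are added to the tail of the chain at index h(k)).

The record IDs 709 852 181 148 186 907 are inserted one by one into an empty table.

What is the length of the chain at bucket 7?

Insert 709: h=7, bucket 7 empty → new chain.
Insert 852: h=7, bucket 7 nonempty → append to chain.
Insert 181: h=7, bucket 7 nonempty → append to chain.
Insert 148: h=7, bucket 7 nonempty → append to chain.
Insert 186: h=9, bucket 9 empty → new chain.
Insert 907: h=7, bucket 7 nonempty → append to chain.
Final buckets:
0: ∅
1: ∅
2: ∅
3: ∅
4: ∅
5: ∅
6: ∅
7: 709 -> 852 -> 181 -> 148 -> 907
8: ∅
9: 186
10: ∅

5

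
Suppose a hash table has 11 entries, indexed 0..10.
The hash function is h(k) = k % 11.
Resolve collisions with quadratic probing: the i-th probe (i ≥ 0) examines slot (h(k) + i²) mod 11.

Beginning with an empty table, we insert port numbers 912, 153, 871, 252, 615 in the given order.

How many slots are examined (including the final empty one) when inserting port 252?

912: h=10 -> slot 10
153: h=10, probe 10,0 -> slot 0
871: h=2 -> slot 2
252: h=10, probe 10,0,3 -> slot 3
615: h=10, probe 10,0,3,8 -> slot 8
Table: [153, ., 871, 252, ., ., ., ., 615, ., 912]

3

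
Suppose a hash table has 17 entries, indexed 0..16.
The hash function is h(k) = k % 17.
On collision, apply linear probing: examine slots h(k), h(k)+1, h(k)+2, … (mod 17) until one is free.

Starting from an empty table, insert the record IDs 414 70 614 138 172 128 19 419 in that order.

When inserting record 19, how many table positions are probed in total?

414: h=6 -> slot 6
70: h=2 -> slot 2
614: h=2, probe 2,3 -> slot 3
138: h=2, probe 2,3,4 -> slot 4
172: h=2, probe 2,3,4,5 -> slot 5
128: h=9 -> slot 9
19: h=2, probe 2,3,4,5,6,7 -> slot 7
419: h=11 -> slot 11
Table: [-, -, 70, 614, 138, 172, 414, 19, -, 128, -, 419, -, -, -, -, -]

6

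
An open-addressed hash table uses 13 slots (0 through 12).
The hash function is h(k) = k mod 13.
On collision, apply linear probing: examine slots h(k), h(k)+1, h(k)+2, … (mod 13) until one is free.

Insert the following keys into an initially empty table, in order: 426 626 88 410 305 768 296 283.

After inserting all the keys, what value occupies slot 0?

426 hashes to 10; slot 10 is free -> place at 10.
626 hashes to 2; slot 2 is free -> place at 2.
88 hashes to 10; 10 taken -> place at 11.
410 hashes to 7; slot 7 is free -> place at 7.
305 hashes to 6; slot 6 is free -> place at 6.
768 hashes to 1; slot 1 is free -> place at 1.
296 hashes to 10; 10,11 taken -> place at 12.
283 hashes to 10; 10,11,12 taken -> place at 0.
Table: [283, 768, 626, -, -, -, 305, 410, -, -, 426, 88, 296]

283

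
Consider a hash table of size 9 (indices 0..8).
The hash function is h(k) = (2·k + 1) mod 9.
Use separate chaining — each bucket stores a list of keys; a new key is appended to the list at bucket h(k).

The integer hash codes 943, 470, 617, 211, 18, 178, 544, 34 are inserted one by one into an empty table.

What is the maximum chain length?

3

Insert 943: h=6, bucket 6 empty -> new chain.
Insert 470: h=5, bucket 5 empty -> new chain.
Insert 617: h=2, bucket 2 empty -> new chain.
Insert 211: h=0, bucket 0 empty -> new chain.
Insert 18: h=1, bucket 1 empty -> new chain.
Insert 178: h=6, bucket 6 nonempty -> append to chain.
Insert 544: h=0, bucket 0 nonempty -> append to chain.
Insert 34: h=6, bucket 6 nonempty -> append to chain.
Final buckets:
0: 211 -> 544
1: 18
2: 617
3: ∅
4: ∅
5: 470
6: 943 -> 178 -> 34
7: ∅
8: ∅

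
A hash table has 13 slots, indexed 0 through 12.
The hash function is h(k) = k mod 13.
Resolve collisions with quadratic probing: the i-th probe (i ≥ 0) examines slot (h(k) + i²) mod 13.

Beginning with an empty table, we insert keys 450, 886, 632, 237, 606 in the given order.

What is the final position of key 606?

12

Insert 450: h=8, slot 8 empty → index 8.
Insert 886: h=2, slot 2 empty → index 2.
Insert 632: h=8, slot 8 occupied → index 9.
Insert 237: h=3, slot 3 empty → index 3.
Insert 606: h=8, slots 8,9 occupied → index 12.
Table: [., ., 886, 237, ., ., ., ., 450, 632, ., ., 606]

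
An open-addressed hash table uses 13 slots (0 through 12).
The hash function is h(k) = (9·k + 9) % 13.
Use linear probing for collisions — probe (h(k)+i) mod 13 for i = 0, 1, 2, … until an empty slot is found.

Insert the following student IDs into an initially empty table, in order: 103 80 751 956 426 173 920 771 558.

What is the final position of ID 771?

103: h=0 → slot 0
80: h=1 → slot 1
751: h=8 → slot 8
956: h=7 → slot 7
426: h=8, probe 8,9 → slot 9
173: h=6 → slot 6
920: h=8, probe 8,9,10 → slot 10
771: h=6, probe 6,7,8,9,10,11 → slot 11
558: h=0, probe 0,1,2 → slot 2
Table: [103, 80, 558, ∅, ∅, ∅, 173, 956, 751, 426, 920, 771, ∅]

11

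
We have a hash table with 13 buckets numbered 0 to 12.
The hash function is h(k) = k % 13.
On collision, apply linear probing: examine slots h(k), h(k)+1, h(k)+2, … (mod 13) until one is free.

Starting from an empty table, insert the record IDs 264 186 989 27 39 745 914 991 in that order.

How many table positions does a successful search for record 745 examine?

264: h=4 -> slot 4
186: h=4, probe 4,5 -> slot 5
989: h=1 -> slot 1
27: h=1, probe 1,2 -> slot 2
39: h=0 -> slot 0
745: h=4, probe 4,5,6 -> slot 6
914: h=4, probe 4,5,6,7 -> slot 7
991: h=3 -> slot 3
Table: [39, 989, 27, 991, 264, 186, 745, 914, —, —, —, —, —]
Lookup 745: h=4, probe 4,5,6 → found at 6.

3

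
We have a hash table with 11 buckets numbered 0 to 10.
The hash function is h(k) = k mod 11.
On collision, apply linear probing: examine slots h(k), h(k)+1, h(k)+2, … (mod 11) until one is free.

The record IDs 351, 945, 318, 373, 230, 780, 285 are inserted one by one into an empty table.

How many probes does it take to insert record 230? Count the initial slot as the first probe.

5

351: h=10 → slot 10
945: h=10, probe 10,0 → slot 0
318: h=10, probe 10,0,1 → slot 1
373: h=10, probe 10,0,1,2 → slot 2
230: h=10, probe 10,0,1,2,3 → slot 3
780: h=10, probe 10,0,1,2,3,4 → slot 4
285: h=10, probe 10,0,1,2,3,4,5 → slot 5
Table: [945, 318, 373, 230, 780, 285, —, —, —, —, 351]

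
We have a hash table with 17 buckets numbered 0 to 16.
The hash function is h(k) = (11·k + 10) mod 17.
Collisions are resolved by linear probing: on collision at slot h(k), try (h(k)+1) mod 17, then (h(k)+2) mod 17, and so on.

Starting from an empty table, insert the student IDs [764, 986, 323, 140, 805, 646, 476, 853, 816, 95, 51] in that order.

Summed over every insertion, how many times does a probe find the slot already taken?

15

764 hashes to 16; slot 16 is free -> place at 16.
986 hashes to 10; slot 10 is free -> place at 10.
323 hashes to 10; 10 taken -> place at 11.
140 hashes to 3; slot 3 is free -> place at 3.
805 hashes to 8; slot 8 is free -> place at 8.
646 hashes to 10; 10,11 taken -> place at 12.
476 hashes to 10; 10,11,12 taken -> place at 13.
853 hashes to 9; slot 9 is free -> place at 9.
816 hashes to 10; 10,11,12,13 taken -> place at 14.
95 hashes to 1; slot 1 is free -> place at 1.
51 hashes to 10; 10,11,12,13,14 taken -> place at 15.
Table: [-, 95, -, 140, -, -, -, -, 805, 853, 986, 323, 646, 476, 816, 51, 764]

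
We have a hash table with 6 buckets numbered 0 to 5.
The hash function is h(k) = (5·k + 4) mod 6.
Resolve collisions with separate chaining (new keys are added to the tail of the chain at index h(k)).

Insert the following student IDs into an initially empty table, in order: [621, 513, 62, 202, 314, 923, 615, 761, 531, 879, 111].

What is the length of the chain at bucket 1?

Insert 621: h=1, bucket 1 empty → new chain.
Insert 513: h=1, bucket 1 nonempty → append to chain.
Insert 62: h=2, bucket 2 empty → new chain.
Insert 202: h=0, bucket 0 empty → new chain.
Insert 314: h=2, bucket 2 nonempty → append to chain.
Insert 923: h=5, bucket 5 empty → new chain.
Insert 615: h=1, bucket 1 nonempty → append to chain.
Insert 761: h=5, bucket 5 nonempty → append to chain.
Insert 531: h=1, bucket 1 nonempty → append to chain.
Insert 879: h=1, bucket 1 nonempty → append to chain.
Insert 111: h=1, bucket 1 nonempty → append to chain.
Final buckets:
0: 202
1: 621 -> 513 -> 615 -> 531 -> 879 -> 111
2: 62 -> 314
3: -
4: -
5: 923 -> 761

6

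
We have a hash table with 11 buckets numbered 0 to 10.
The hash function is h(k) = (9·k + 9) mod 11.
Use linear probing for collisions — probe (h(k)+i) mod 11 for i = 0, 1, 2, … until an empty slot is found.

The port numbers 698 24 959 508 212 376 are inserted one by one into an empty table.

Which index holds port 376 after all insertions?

8

Insert 698: h=10, slot 10 empty → index 10.
Insert 24: h=5, slot 5 empty → index 5.
Insert 959: h=5, slot 5 occupied → index 6.
Insert 508: h=5, slots 5,6 occupied → index 7.
Insert 212: h=3, slot 3 empty → index 3.
Insert 376: h=5, slots 5,6,7 occupied → index 8.
Table: [∅, ∅, ∅, 212, ∅, 24, 959, 508, 376, ∅, 698]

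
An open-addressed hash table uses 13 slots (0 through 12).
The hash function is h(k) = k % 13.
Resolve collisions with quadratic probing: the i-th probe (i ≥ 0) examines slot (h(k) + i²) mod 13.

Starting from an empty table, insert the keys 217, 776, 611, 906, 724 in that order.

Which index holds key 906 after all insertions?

5

Insert 217: h=9, slot 9 empty → index 9.
Insert 776: h=9, slot 9 occupied → index 10.
Insert 611: h=0, slot 0 empty → index 0.
Insert 906: h=9, slots 9,10,0 occupied → index 5.
Insert 724: h=9, slots 9,10,0,5 occupied → index 12.
Table: [611, —, —, —, —, 906, —, —, —, 217, 776, —, 724]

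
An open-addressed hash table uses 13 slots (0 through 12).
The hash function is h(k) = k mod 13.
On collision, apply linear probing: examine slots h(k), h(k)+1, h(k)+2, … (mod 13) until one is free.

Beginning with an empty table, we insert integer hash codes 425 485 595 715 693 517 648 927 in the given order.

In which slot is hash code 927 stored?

425 hashes to 9; slot 9 is free → place at 9.
485 hashes to 4; slot 4 is free → place at 4.
595 hashes to 10; slot 10 is free → place at 10.
715 hashes to 0; slot 0 is free → place at 0.
693 hashes to 4; 4 taken → place at 5.
517 hashes to 10; 10 taken → place at 11.
648 hashes to 11; 11 taken → place at 12.
927 hashes to 4; 4,5 taken → place at 6.
Table: [715, —, —, —, 485, 693, 927, —, —, 425, 595, 517, 648]

6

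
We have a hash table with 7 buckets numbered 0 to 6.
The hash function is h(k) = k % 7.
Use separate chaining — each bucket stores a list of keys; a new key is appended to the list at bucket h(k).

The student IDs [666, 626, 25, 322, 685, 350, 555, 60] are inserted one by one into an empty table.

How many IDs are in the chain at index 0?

2

666 → bucket 1
626 → bucket 3
25 → bucket 4
322 → bucket 0
685 → bucket 6
350 → bucket 0 (collision)
555 → bucket 2
60 → bucket 4 (collision)
Final buckets:
0: 322 -> 350
1: 666
2: 555
3: 626
4: 25 -> 60
5: ∅
6: 685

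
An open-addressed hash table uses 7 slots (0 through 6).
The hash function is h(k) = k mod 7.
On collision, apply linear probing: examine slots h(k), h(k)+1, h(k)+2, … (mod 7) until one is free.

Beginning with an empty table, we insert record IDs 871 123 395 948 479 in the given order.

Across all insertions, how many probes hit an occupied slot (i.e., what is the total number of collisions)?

9

871 hashes to 3; slot 3 is free -> place at 3.
123 hashes to 4; slot 4 is free -> place at 4.
395 hashes to 3; 3,4 taken -> place at 5.
948 hashes to 3; 3,4,5 taken -> place at 6.
479 hashes to 3; 3,4,5,6 taken -> place at 0.
Table: [479, ., ., 871, 123, 395, 948]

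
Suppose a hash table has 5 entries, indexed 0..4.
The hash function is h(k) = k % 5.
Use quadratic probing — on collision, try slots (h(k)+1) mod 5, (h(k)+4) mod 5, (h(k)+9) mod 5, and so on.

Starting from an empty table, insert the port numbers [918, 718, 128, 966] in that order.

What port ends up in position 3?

Insert 918: h=3, slot 3 empty => index 3.
Insert 718: h=3, slot 3 occupied => index 4.
Insert 128: h=3, slots 3,4 occupied => index 2.
Insert 966: h=1, slot 1 empty => index 1.
Table: [∅, 966, 128, 918, 718]

918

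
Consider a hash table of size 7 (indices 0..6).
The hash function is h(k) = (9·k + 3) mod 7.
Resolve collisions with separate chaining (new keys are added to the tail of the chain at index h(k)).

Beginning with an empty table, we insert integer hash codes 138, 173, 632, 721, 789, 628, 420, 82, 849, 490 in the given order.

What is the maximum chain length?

5

Insert 138: h=6, bucket 6 empty -> new chain.
Insert 173: h=6, bucket 6 nonempty -> append to chain.
Insert 632: h=0, bucket 0 empty -> new chain.
Insert 721: h=3, bucket 3 empty -> new chain.
Insert 789: h=6, bucket 6 nonempty -> append to chain.
Insert 628: h=6, bucket 6 nonempty -> append to chain.
Insert 420: h=3, bucket 3 nonempty -> append to chain.
Insert 82: h=6, bucket 6 nonempty -> append to chain.
Insert 849: h=0, bucket 0 nonempty -> append to chain.
Insert 490: h=3, bucket 3 nonempty -> append to chain.
Final buckets:
0: 632 -> 849
1: -
2: -
3: 721 -> 420 -> 490
4: -
5: -
6: 138 -> 173 -> 789 -> 628 -> 82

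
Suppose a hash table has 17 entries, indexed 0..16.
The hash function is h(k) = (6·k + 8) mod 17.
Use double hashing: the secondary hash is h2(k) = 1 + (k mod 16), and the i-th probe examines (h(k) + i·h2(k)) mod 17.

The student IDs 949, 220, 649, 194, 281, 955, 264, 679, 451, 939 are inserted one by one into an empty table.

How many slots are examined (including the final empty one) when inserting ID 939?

Insert 949: h=7, slot 7 empty -> index 7.
Insert 220: h=2, slot 2 empty -> index 2.
Insert 649: h=9, slot 9 empty -> index 9.
Insert 194: h=16, slot 16 empty -> index 16.
Insert 281: h=11, slot 11 empty -> index 11.
Insert 955: h=9, h2=12, slot 9 occupied -> index 4.
Insert 264: h=11, h2=9, slot 11 occupied -> index 3.
Insert 679: h=2, h2=8, slot 2 occupied -> index 10.
Insert 451: h=11, h2=4, slot 11 occupied -> index 15.
Insert 939: h=15, h2=12, slots 15,10 occupied -> index 5.
Table: [—, —, 220, 264, 955, 939, —, 949, —, 649, 679, 281, —, —, —, 451, 194]

3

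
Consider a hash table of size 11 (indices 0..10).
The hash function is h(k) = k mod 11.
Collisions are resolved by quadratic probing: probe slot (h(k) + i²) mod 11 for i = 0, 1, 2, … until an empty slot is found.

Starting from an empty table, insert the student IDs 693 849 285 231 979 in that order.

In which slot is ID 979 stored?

693: h=0 => slot 0
849: h=2 => slot 2
285: h=10 => slot 10
231: h=0, probe 0,1 => slot 1
979: h=0, probe 0,1,4 => slot 4
Table: [693, 231, 849, ∅, 979, ∅, ∅, ∅, ∅, ∅, 285]

4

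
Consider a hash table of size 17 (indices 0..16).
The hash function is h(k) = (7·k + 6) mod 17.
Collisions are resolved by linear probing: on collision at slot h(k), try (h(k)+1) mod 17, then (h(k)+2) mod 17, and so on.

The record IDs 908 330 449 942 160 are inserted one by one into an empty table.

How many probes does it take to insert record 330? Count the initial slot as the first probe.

2

908 hashes to 4; slot 4 is free → place at 4.
330 hashes to 4; 4 taken → place at 5.
449 hashes to 4; 4,5 taken → place at 6.
942 hashes to 4; 4,5,6 taken → place at 7.
160 hashes to 4; 4,5,6,7 taken → place at 8.
Table: [∅, ∅, ∅, ∅, 908, 330, 449, 942, 160, ∅, ∅, ∅, ∅, ∅, ∅, ∅, ∅]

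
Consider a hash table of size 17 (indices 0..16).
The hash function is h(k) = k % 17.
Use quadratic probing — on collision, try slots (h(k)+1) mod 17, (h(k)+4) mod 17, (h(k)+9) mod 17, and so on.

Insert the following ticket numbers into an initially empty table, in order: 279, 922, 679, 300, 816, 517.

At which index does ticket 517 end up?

8

279: h=7 -> slot 7
922: h=4 -> slot 4
679: h=16 -> slot 16
300: h=11 -> slot 11
816: h=0 -> slot 0
517: h=7, probe 7,8 -> slot 8
Table: [816, ∅, ∅, ∅, 922, ∅, ∅, 279, 517, ∅, ∅, 300, ∅, ∅, ∅, ∅, 679]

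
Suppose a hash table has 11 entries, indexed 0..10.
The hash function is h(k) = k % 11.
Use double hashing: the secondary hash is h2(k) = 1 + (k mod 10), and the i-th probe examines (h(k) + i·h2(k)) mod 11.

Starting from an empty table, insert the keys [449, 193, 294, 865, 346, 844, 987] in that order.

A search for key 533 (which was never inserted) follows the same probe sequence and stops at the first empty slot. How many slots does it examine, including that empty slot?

6

449: h=9 → slot 9
193: h=6 → slot 6
294: h=8 → slot 8
865: h=7 → slot 7
346: h=5 → slot 5
844: h=8, h2=5, probe 8,2 → slot 2
987: h=8, h2=8, probe 8,5,2,10 → slot 10
Table: [., ., 844, ., ., 346, 193, 865, 294, 449, 987]
Lookup 533: h=5, h2=4, probe 5,9,2,6,10,3 → slot 3 empty, not found.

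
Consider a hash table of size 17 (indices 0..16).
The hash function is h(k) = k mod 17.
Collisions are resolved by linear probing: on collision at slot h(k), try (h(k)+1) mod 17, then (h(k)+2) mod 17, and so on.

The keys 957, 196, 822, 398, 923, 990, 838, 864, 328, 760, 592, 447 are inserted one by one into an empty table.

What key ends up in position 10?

957 hashes to 5; slot 5 is free → place at 5.
196 hashes to 9; slot 9 is free → place at 9.
822 hashes to 6; slot 6 is free → place at 6.
398 hashes to 7; slot 7 is free → place at 7.
923 hashes to 5; 5,6,7 taken → place at 8.
990 hashes to 4; slot 4 is free → place at 4.
838 hashes to 5; 5,6,7,8,9 taken → place at 10.
864 hashes to 14; slot 14 is free → place at 14.
328 hashes to 5; 5,6,7,8,9,10 taken → place at 11.
760 hashes to 12; slot 12 is free → place at 12.
592 hashes to 14; 14 taken → place at 15.
447 hashes to 5; 5,6,7,8,9,10,11,12 taken → place at 13.
Table: [-, -, -, -, 990, 957, 822, 398, 923, 196, 838, 328, 760, 447, 864, 592, -]

838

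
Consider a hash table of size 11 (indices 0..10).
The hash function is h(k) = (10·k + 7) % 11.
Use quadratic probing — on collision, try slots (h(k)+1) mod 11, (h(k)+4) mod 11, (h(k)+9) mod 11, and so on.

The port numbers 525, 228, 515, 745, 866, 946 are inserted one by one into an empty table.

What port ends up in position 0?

228

Insert 525: h=10, slot 10 empty → index 10.
Insert 228: h=10, slot 10 occupied → index 0.
Insert 515: h=9, slot 9 empty → index 9.
Insert 745: h=10, slots 10,0 occupied → index 3.
Insert 866: h=10, slots 10,0,3 occupied → index 8.
Insert 946: h=7, slot 7 empty → index 7.
Table: [228, -, -, 745, -, -, -, 946, 866, 515, 525]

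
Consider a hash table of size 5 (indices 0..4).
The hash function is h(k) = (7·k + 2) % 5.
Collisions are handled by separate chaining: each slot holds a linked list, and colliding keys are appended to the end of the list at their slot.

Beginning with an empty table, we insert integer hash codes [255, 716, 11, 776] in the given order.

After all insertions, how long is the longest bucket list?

255 -> bucket 2
716 -> bucket 4
11 -> bucket 4 (collision)
776 -> bucket 4 (collision)
Final buckets:
0: .
1: .
2: 255
3: .
4: 716 -> 11 -> 776

3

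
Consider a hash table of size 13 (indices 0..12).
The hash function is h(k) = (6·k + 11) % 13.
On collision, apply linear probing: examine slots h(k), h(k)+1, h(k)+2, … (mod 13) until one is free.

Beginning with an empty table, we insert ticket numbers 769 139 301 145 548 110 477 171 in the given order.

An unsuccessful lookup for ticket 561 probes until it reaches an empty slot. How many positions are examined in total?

769 hashes to 10; slot 10 is free -> place at 10.
139 hashes to 0; slot 0 is free -> place at 0.
301 hashes to 10; 10 taken -> place at 11.
145 hashes to 10; 10,11 taken -> place at 12.
548 hashes to 10; 10,11,12,0 taken -> place at 1.
110 hashes to 8; slot 8 is free -> place at 8.
477 hashes to 0; 0,1 taken -> place at 2.
171 hashes to 10; 10,11,12,0,1,2 taken -> place at 3.
Table: [139, 548, 477, 171, —, —, —, —, 110, —, 769, 301, 145]
Lookup 561: h=10, probe 10,11,12,0,1,2,3,4 → slot 4 empty, not found.

8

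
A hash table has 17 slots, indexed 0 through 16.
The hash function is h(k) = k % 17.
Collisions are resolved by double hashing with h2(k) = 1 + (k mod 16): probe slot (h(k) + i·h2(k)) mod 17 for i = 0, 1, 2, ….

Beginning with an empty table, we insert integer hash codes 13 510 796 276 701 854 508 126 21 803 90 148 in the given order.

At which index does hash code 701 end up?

1

Insert 13: h=13, slot 13 empty -> index 13.
Insert 510: h=0, slot 0 empty -> index 0.
Insert 796: h=14, slot 14 empty -> index 14.
Insert 276: h=4, slot 4 empty -> index 4.
Insert 701: h=4, h2=14, slot 4 occupied -> index 1.
Insert 854: h=4, h2=7, slot 4 occupied -> index 11.
Insert 508: h=15, slot 15 empty -> index 15.
Insert 126: h=7, slot 7 empty -> index 7.
Insert 21: h=4, h2=6, slot 4 occupied -> index 10.
Insert 803: h=4, h2=4, slot 4 occupied -> index 8.
Insert 90: h=5, slot 5 empty -> index 5.
Insert 148: h=12, slot 12 empty -> index 12.
Table: [510, 701, -, -, 276, 90, -, 126, 803, -, 21, 854, 148, 13, 796, 508, -]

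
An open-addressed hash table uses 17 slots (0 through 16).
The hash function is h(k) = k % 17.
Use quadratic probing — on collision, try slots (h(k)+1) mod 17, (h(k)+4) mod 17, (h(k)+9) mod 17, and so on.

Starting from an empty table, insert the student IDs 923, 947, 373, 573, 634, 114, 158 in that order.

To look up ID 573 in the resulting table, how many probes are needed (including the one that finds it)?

923: h=5 -> slot 5
947: h=12 -> slot 12
373: h=16 -> slot 16
573: h=12, probe 12,13 -> slot 13
634: h=5, probe 5,6 -> slot 6
114: h=12, probe 12,13,16,4 -> slot 4
158: h=5, probe 5,6,9 -> slot 9
Table: [—, —, —, —, 114, 923, 634, —, —, 158, —, —, 947, 573, —, —, 373]
Lookup 573: h=12, probe 12,13 → found at 13.

2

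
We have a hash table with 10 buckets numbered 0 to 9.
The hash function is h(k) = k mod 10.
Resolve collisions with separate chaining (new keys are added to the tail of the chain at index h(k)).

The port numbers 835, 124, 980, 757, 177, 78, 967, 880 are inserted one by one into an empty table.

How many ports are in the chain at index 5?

Insert 835: h=5, bucket 5 empty → new chain.
Insert 124: h=4, bucket 4 empty → new chain.
Insert 980: h=0, bucket 0 empty → new chain.
Insert 757: h=7, bucket 7 empty → new chain.
Insert 177: h=7, bucket 7 nonempty → append to chain.
Insert 78: h=8, bucket 8 empty → new chain.
Insert 967: h=7, bucket 7 nonempty → append to chain.
Insert 880: h=0, bucket 0 nonempty → append to chain.
Final buckets:
0: 980 -> 880
1: ∅
2: ∅
3: ∅
4: 124
5: 835
6: ∅
7: 757 -> 177 -> 967
8: 78
9: ∅

1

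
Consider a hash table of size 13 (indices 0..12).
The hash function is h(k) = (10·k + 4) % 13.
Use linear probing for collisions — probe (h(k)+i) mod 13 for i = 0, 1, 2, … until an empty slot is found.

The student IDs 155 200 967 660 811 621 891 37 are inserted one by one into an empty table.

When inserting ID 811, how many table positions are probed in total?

155 hashes to 7; slot 7 is free → place at 7.
200 hashes to 2; slot 2 is free → place at 2.
967 hashes to 2; 2 taken → place at 3.
660 hashes to 0; slot 0 is free → place at 0.
811 hashes to 2; 2,3 taken → place at 4.
621 hashes to 0; 0 taken → place at 1.
891 hashes to 9; slot 9 is free → place at 9.
37 hashes to 10; slot 10 is free → place at 10.
Table: [660, 621, 200, 967, 811, —, —, 155, —, 891, 37, —, —]

3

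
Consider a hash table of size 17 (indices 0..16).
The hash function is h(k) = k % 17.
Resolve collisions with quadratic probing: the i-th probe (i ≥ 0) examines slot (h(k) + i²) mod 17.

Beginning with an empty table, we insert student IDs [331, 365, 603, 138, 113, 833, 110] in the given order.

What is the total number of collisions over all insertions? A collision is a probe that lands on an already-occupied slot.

7

Insert 331: h=8, slot 8 empty → index 8.
Insert 365: h=8, slot 8 occupied → index 9.
Insert 603: h=8, slots 8,9 occupied → index 12.
Insert 138: h=2, slot 2 empty → index 2.
Insert 113: h=11, slot 11 empty → index 11.
Insert 833: h=0, slot 0 empty → index 0.
Insert 110: h=8, slots 8,9,12,0 occupied → index 7.
Table: [833, ∅, 138, ∅, ∅, ∅, ∅, 110, 331, 365, ∅, 113, 603, ∅, ∅, ∅, ∅]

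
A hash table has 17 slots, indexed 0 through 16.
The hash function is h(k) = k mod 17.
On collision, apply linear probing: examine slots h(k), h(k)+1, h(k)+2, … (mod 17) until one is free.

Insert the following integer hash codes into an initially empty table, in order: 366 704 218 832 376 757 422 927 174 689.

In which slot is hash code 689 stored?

12

366: h=9 -> slot 9
704: h=7 -> slot 7
218: h=14 -> slot 14
832: h=16 -> slot 16
376: h=2 -> slot 2
757: h=9, probe 9,10 -> slot 10
422: h=14, probe 14,15 -> slot 15
927: h=9, probe 9,10,11 -> slot 11
174: h=4 -> slot 4
689: h=9, probe 9,10,11,12 -> slot 12
Table: [—, —, 376, —, 174, —, —, 704, —, 366, 757, 927, 689, —, 218, 422, 832]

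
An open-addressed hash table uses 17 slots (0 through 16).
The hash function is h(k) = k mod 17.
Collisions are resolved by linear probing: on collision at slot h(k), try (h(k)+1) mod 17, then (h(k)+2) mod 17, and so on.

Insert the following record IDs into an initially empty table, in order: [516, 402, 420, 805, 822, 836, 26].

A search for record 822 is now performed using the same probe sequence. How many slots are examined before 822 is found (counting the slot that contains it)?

516: h=6 => slot 6
402: h=11 => slot 11
420: h=12 => slot 12
805: h=6, probe 6,7 => slot 7
822: h=6, probe 6,7,8 => slot 8
836: h=3 => slot 3
26: h=9 => slot 9
Table: [∅, ∅, ∅, 836, ∅, ∅, 516, 805, 822, 26, ∅, 402, 420, ∅, ∅, ∅, ∅]
Lookup 822: h=6, probe 6,7,8 → found at 8.

3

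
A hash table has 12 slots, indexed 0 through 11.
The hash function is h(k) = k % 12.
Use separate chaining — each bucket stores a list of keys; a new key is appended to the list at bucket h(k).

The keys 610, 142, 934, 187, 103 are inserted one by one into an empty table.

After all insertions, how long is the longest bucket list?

610 → bucket 10
142 → bucket 10 (collision)
934 → bucket 10 (collision)
187 → bucket 7
103 → bucket 7 (collision)
Final buckets:
0: -
1: -
2: -
3: -
4: -
5: -
6: -
7: 187 -> 103
8: -
9: -
10: 610 -> 142 -> 934
11: -

3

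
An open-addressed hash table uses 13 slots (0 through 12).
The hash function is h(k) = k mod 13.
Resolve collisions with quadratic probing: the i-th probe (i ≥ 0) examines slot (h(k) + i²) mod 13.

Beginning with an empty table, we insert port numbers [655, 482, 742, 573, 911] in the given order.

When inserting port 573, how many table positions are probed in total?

4

655 hashes to 5; slot 5 is free → place at 5.
482 hashes to 1; slot 1 is free → place at 1.
742 hashes to 1; 1 taken → place at 2.
573 hashes to 1; 1,2,5 taken → place at 10.
911 hashes to 1; 1,2,5,10 taken → place at 4.
Table: [∅, 482, 742, ∅, 911, 655, ∅, ∅, ∅, ∅, 573, ∅, ∅]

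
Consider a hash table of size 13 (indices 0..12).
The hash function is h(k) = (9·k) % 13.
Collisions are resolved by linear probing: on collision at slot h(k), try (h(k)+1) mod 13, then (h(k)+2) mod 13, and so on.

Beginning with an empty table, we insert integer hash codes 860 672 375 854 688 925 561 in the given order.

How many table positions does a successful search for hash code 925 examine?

3

Insert 860: h=5, slot 5 empty -> index 5.
Insert 672: h=3, slot 3 empty -> index 3.
Insert 375: h=8, slot 8 empty -> index 8.
Insert 854: h=3, slot 3 occupied -> index 4.
Insert 688: h=4, slots 4,5 occupied -> index 6.
Insert 925: h=5, slots 5,6 occupied -> index 7.
Insert 561: h=5, slots 5,6,7,8 occupied -> index 9.
Table: [., ., ., 672, 854, 860, 688, 925, 375, 561, ., ., .]
Lookup 925: h=5, probe 5,6,7 → found at 7.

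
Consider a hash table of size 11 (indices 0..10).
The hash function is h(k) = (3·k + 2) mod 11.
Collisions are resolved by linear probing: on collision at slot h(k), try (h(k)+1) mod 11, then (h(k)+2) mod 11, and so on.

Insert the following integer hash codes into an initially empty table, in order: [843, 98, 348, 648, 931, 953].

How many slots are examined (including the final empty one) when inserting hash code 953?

4

Insert 843: h=1, slot 1 empty -> index 1.
Insert 98: h=10, slot 10 empty -> index 10.
Insert 348: h=1, slot 1 occupied -> index 2.
Insert 648: h=10, slot 10 occupied -> index 0.
Insert 931: h=1, slots 1,2 occupied -> index 3.
Insert 953: h=1, slots 1,2,3 occupied -> index 4.
Table: [648, 843, 348, 931, 953, ∅, ∅, ∅, ∅, ∅, 98]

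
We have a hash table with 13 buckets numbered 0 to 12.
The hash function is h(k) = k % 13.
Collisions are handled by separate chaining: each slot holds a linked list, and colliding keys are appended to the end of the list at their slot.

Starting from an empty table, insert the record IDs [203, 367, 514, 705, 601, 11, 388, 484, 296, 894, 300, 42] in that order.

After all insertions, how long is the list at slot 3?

5

Insert 203: h=8, bucket 8 empty → new chain.
Insert 367: h=3, bucket 3 empty → new chain.
Insert 514: h=7, bucket 7 empty → new chain.
Insert 705: h=3, bucket 3 nonempty → append to chain.
Insert 601: h=3, bucket 3 nonempty → append to chain.
Insert 11: h=11, bucket 11 empty → new chain.
Insert 388: h=11, bucket 11 nonempty → append to chain.
Insert 484: h=3, bucket 3 nonempty → append to chain.
Insert 296: h=10, bucket 10 empty → new chain.
Insert 894: h=10, bucket 10 nonempty → append to chain.
Insert 300: h=1, bucket 1 empty → new chain.
Insert 42: h=3, bucket 3 nonempty → append to chain.
Final buckets:
0: _
1: 300
2: _
3: 367 -> 705 -> 601 -> 484 -> 42
4: _
5: _
6: _
7: 514
8: 203
9: _
10: 296 -> 894
11: 11 -> 388
12: _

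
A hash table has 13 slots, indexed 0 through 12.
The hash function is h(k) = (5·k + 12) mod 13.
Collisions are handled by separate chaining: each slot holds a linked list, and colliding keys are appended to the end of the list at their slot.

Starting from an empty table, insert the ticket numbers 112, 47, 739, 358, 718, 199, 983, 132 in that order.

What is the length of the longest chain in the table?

3

112 → bucket 0
47 → bucket 0 (collision)
739 → bucket 2
358 → bucket 8
718 → bucket 1
199 → bucket 6
983 → bucket 0 (collision)
132 → bucket 9
Final buckets:
0: 112 -> 47 -> 983
1: 718
2: 739
3: -
4: -
5: -
6: 199
7: -
8: 358
9: 132
10: -
11: -
12: -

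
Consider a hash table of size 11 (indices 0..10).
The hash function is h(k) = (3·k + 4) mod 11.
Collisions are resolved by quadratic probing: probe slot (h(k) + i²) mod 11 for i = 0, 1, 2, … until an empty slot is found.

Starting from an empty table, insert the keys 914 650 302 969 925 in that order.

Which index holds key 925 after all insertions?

5

914 hashes to 7; slot 7 is free -> place at 7.
650 hashes to 7; 7 taken -> place at 8.
302 hashes to 8; 8 taken -> place at 9.
969 hashes to 7; 7,8 taken -> place at 0.
925 hashes to 7; 7,8,0 taken -> place at 5.
Table: [969, _, _, _, _, 925, _, 914, 650, 302, _]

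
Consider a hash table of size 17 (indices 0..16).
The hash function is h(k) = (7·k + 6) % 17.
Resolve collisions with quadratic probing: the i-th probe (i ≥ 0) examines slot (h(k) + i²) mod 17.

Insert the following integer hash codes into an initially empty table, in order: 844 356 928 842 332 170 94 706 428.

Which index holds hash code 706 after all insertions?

10

844 hashes to 15; slot 15 is free => place at 15.
356 hashes to 16; slot 16 is free => place at 16.
928 hashes to 8; slot 8 is free => place at 8.
842 hashes to 1; slot 1 is free => place at 1.
332 hashes to 1; 1 taken => place at 2.
170 hashes to 6; slot 6 is free => place at 6.
94 hashes to 1; 1,2 taken => place at 5.
706 hashes to 1; 1,2,5 taken => place at 10.
428 hashes to 10; 10 taken => place at 11.
Table: [—, 842, 332, —, —, 94, 170, —, 928, —, 706, 428, —, —, —, 844, 356]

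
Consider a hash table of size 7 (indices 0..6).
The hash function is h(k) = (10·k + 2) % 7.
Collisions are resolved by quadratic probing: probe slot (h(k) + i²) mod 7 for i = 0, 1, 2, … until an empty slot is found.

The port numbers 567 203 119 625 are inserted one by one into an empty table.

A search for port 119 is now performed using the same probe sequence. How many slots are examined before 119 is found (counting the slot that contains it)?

3

567 hashes to 2; slot 2 is free → place at 2.
203 hashes to 2; 2 taken → place at 3.
119 hashes to 2; 2,3 taken → place at 6.
625 hashes to 1; slot 1 is free → place at 1.
Table: [_, 625, 567, 203, _, _, 119]
Lookup 119: h=2, probe 2,3,6 → found at 6.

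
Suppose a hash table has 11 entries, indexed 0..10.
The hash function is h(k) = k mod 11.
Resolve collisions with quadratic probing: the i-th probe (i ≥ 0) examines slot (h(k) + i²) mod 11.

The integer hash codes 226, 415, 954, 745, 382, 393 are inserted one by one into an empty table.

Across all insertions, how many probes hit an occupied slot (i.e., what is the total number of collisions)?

226: h=6 -> slot 6
415: h=8 -> slot 8
954: h=8, probe 8,9 -> slot 9
745: h=8, probe 8,9,1 -> slot 1
382: h=8, probe 8,9,1,6,2 -> slot 2
393: h=8, probe 8,9,1,6,2,0 -> slot 0
Table: [393, 745, 382, _, _, _, 226, _, 415, 954, _]

12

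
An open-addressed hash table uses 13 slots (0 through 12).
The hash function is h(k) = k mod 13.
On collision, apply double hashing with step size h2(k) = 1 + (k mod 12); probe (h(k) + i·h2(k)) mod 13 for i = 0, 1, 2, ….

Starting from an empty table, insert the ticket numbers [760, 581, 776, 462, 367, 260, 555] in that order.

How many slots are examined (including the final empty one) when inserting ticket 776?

760 hashes to 6; slot 6 is free -> place at 6.
581 hashes to 9; slot 9 is free -> place at 9.
776 hashes to 9, h2=9; 9 taken -> place at 5.
462 hashes to 7; slot 7 is free -> place at 7.
367 hashes to 3; slot 3 is free -> place at 3.
260 hashes to 0; slot 0 is free -> place at 0.
555 hashes to 9, h2=4; 9,0 taken -> place at 4.
Table: [260, _, _, 367, 555, 776, 760, 462, _, 581, _, _, _]

2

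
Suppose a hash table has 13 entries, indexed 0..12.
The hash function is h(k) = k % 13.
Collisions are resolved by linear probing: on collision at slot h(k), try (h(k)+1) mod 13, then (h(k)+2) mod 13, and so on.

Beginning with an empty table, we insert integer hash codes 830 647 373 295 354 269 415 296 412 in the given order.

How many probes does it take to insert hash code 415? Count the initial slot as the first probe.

830: h=11 -> slot 11
647: h=10 -> slot 10
373: h=9 -> slot 9
295: h=9, probe 9,10,11,12 -> slot 12
354: h=3 -> slot 3
269: h=9, probe 9,10,11,12,0 -> slot 0
415: h=12, probe 12,0,1 -> slot 1
296: h=10, probe 10,11,12,0,1,2 -> slot 2
412: h=9, probe 9,10,11,12,0,1,2,3,4 -> slot 4
Table: [269, 415, 296, 354, 412, -, -, -, -, 373, 647, 830, 295]

3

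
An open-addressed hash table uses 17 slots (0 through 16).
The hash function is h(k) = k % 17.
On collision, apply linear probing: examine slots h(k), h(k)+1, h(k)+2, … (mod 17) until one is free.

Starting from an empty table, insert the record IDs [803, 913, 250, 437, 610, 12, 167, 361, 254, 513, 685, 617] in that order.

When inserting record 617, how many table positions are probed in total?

3

Insert 803: h=4, slot 4 empty => index 4.
Insert 913: h=12, slot 12 empty => index 12.
Insert 250: h=12, slot 12 occupied => index 13.
Insert 437: h=12, slots 12,13 occupied => index 14.
Insert 610: h=15, slot 15 empty => index 15.
Insert 12: h=12, slots 12,13,14,15 occupied => index 16.
Insert 167: h=14, slots 14,15,16 occupied => index 0.
Insert 361: h=4, slot 4 occupied => index 5.
Insert 254: h=16, slots 16,0 occupied => index 1.
Insert 513: h=3, slot 3 empty => index 3.
Insert 685: h=5, slot 5 occupied => index 6.
Insert 617: h=5, slots 5,6 occupied => index 7.
Table: [167, 254, _, 513, 803, 361, 685, 617, _, _, _, _, 913, 250, 437, 610, 12]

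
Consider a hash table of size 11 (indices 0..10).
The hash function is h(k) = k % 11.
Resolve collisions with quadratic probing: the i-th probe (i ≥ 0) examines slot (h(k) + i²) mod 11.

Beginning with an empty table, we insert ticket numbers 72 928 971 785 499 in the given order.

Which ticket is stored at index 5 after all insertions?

72 hashes to 6; slot 6 is free -> place at 6.
928 hashes to 4; slot 4 is free -> place at 4.
971 hashes to 3; slot 3 is free -> place at 3.
785 hashes to 4; 4 taken -> place at 5.
499 hashes to 4; 4,5 taken -> place at 8.
Table: [_, _, _, 971, 928, 785, 72, _, 499, _, _]

785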